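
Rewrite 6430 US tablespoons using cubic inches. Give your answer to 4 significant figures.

5802 in³

1 US tablespoon = 0.902344 in³.
So 6430 × 0.902344 ≈ 5802 in³.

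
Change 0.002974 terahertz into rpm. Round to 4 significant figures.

1 terahertz = 6.00000e+13 rpm.
So 0.002974 × 6.00000e+13 ≈ 1.784e+11 rpm.

1.784e+11 revolutions per minute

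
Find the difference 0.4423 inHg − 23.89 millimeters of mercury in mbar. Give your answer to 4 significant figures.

0.4423 inHg = 14.9780 mbar and 23.89 mmHg = 31.8507 mbar.
14.9780 − 31.8507 ≈ -16.87 mbar.

-16.87 millibar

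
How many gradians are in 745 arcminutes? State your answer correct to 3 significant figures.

1 arcmin = 0.0185185 gradians.
So 745 × 0.0185185 ≈ 13.8 grad.

13.8 gradians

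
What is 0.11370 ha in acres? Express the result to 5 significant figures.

0.28096 acre

1 ha = 2.47105 acre.
So 0.11370 × 2.47105 ≈ 0.28096 acre.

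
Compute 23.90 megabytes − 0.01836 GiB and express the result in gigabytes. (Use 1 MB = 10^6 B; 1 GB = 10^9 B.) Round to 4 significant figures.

0.004186 gigabytes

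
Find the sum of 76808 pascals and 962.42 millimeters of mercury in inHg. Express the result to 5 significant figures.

76808 Pa = 22.6814 inHg and 962.42 mmHg = 37.8906 inHg.
22.6814 + 37.8906 ≈ 60.572 inHg.

60.572 inHg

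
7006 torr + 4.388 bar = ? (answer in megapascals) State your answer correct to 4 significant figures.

7006 torr = 0.934057 MPa and 4.388 bar = 0.438800 MPa.
0.934057 + 0.438800 ≈ 1.373 MPa.

1.373 MPa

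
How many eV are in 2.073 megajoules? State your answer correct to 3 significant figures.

1.29 × 10^25 electronvolts

1 megajoule = 6.24151 × 10^24 electronvolts.
2.073 × 6.24151 × 10^24 ≈ 1.29 × 10^25 eV.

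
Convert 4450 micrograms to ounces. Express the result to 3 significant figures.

1 microgram = 3.52740e-8 oz.
So 4450 × 3.52740e-8 ≈ 0.000157 oz.

0.000157 ounces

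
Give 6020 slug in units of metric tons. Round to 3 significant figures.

87.9 t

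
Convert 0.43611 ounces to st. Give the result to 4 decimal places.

0.0019 st

1 oz = 0.00446429 stone.
So 0.43611 × 0.00446429 ≈ 0.0019 st.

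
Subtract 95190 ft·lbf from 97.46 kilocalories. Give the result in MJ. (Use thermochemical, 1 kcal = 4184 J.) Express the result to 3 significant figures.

0.279 MJ

97.46 kcal = 0.407773 MJ and 95190 ft·lbf = 0.129060 MJ.
0.407773 − 0.129060 ≈ 0.279 MJ.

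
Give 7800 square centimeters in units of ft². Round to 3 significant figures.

1 square centimeter = 0.00107639 square feet.
So 7800 × 0.00107639 ≈ 8.40 ft².

8.40 square feet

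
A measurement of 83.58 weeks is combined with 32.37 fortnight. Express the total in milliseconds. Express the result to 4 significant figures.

8.970 × 10^10 ms

83.58 wk = 5.05492 × 10^10 ms and 32.37 fortnight = 3.91548 × 10^10 ms.
5.05492 × 10^10 + 3.91548 × 10^10 ≈ 8.970 × 10^10 ms.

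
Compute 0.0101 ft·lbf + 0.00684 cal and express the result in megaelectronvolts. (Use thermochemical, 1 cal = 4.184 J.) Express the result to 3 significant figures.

0.0101 ft·lbf = 8.54697e+10 MeV and 0.00684 cal = 1.78623e+11 MeV.
8.54697e+10 + 1.78623e+11 ≈ 2.64e+11 MeV.

2.64e+11 MeV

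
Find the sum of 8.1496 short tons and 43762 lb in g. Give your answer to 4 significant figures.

2.724 × 10^7 grams

8.1496 short ton = 7.39319 × 10^6 g and 43762 lb = 1.98501 × 10^7 g.
7.39319 × 10^6 + 1.98501 × 10^7 ≈ 2.724 × 10^7 g.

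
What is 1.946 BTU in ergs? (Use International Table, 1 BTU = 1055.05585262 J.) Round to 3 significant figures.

1 BTU = 1.05506 × 10^10 erg.
Then 1.946 × 1.05506 × 10^10 ≈ 2.05 × 10^10 erg.

2.05 × 10^10 erg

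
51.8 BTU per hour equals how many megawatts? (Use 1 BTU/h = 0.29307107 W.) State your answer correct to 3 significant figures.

1 BTU/h = 2.93071e-7 MW.
So 51.8 × 2.93071e-7 ≈ 1.52e-5 MW.

1.52e-5 MW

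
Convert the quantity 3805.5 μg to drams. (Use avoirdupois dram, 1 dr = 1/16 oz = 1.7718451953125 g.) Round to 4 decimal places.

1 μg = 5.64383 × 10^-7 dr.
So 3805.5 × 5.64383 × 10^-7 ≈ 0.0021 dr.

0.0021 dr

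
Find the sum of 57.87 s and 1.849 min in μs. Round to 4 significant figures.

1.688 × 10^8 microseconds

57.87 s = 5.78700 × 10^7 μs and 1.849 min = 1.10940 × 10^8 μs.
5.78700 × 10^7 + 1.10940 × 10^8 ≈ 1.688 × 10^8 μs.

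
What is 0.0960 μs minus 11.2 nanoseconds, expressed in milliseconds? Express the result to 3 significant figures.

8.48e-5 ms

0.0960 μs = 9.60000e-5 ms and 11.2 ns = 1.12000e-5 ms.
9.60000e-5 − 1.12000e-5 ≈ 8.48e-5 ms.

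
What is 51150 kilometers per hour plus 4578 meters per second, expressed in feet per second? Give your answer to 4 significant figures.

61630 ft/s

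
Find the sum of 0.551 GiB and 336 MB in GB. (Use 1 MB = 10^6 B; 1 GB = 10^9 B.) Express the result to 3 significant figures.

0.928 GB

0.551 GiB = 0.591632 GB and 336 MB = 0.336000 GB.
0.591632 + 0.336000 ≈ 0.928 GB.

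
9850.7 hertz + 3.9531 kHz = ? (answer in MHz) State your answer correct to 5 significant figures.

9850.7 Hz = 0.00985070 MHz and 3.9531 kHz = 0.00395310 MHz.
0.00985070 + 0.00395310 ≈ 0.013804 MHz.

0.013804 MHz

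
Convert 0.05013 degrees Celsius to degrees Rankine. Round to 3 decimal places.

491.760 degrees Rankine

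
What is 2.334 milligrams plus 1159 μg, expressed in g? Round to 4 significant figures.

2.334 mg = 0.00233400 g and 1159 μg = 0.00115900 g.
0.00233400 + 0.00115900 ≈ 0.003493 g.

0.003493 grams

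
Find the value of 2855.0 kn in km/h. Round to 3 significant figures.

5290 km/h

1 knot = 1.85200 km/h.
Then 2855.0 × 1.85200 ≈ 5290 km/h.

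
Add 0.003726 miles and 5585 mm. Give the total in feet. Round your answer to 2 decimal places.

0.003726 mi = 19.6733 ft and 5585 mm = 18.3235 ft.
19.6733 + 18.3235 ≈ 38.00 ft.

38.00 ft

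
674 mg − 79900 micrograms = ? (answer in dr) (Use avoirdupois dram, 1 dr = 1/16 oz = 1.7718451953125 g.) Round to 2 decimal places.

674 mg = 0.380394 dr and 79900 μg = 0.0450942 dr.
0.380394 − 0.0450942 ≈ 0.34 dr.

0.34 dr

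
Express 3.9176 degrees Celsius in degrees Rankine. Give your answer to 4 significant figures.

498.7 °R

°R = (°C + 273.15) × 9/5.
Applying the formula gives 498.7 °R.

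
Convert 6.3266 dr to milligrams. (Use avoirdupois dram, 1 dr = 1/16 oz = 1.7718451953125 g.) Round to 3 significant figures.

11200 mg

1 dram = 1771.85 milligrams.
So 6.3266 × 1771.85 ≈ 11200 mg.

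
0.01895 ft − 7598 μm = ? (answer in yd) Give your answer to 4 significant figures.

0.01895 ft = 0.00631667 yd and 7598 μm = 0.00830927 yd.
0.00631667 − 0.00830927 ≈ -0.001993 yd.

-0.001993 yards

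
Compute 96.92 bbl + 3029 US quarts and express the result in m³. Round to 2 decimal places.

18.28 cubic meters

96.92 bbl = 15.4090 m³ and 3029 US qt = 2.86650 m³.
15.4090 + 2.86650 ≈ 18.28 m³.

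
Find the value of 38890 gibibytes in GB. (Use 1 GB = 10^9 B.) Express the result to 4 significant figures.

1 GiB = 1.07374 GB.
So 38890 × 1.07374 ≈ 41760 GB.

41760 gigabytes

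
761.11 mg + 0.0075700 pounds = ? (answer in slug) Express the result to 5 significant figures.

0.00028744 slug

761.11 mg = 5.21526 × 10^-5 slug and 0.0075700 lb = 0.000235283 slug.
5.21526 × 10^-5 + 0.000235283 ≈ 0.00028744 slug.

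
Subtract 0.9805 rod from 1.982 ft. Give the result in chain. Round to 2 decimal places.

-0.22 chains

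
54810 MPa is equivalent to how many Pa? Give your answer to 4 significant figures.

1 megapascal = 1.00000e+6 pascals.
Then 54810 × 1.00000e+6 ≈ 5.481e+10 Pa.

5.481e+10 Pa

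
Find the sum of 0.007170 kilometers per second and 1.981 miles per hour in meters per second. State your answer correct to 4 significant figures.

0.007170 km/s = 7.17000 m/s and 1.981 mph = 0.885586 m/s.
7.17000 + 0.885586 ≈ 8.056 m/s.

8.056 m/s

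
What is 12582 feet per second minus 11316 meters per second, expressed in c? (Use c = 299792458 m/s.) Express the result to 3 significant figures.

12582 ft/s = 1.27922 × 10^-5 c and 11316 m/s = 3.77461 × 10^-5 c.
1.27922 × 10^-5 − 3.77461 × 10^-5 ≈ -2.50 × 10^-5 c.

-2.50 × 10^-5 c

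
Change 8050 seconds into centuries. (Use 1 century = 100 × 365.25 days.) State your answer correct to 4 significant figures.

2.551e-6 centuries

1 second = 3.16881e-10 centuries.
Thus 8050 × 3.16881e-10 ≈ 2.551e-6 century.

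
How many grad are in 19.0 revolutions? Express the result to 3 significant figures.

7600 grad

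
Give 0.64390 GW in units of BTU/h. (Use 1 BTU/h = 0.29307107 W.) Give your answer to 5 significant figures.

2.1971 × 10^9 BTU per hour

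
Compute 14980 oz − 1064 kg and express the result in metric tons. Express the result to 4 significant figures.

14980 oz = 0.424676 t and 1064 kg = 1.06400 t.
0.424676 − 1.06400 ≈ -0.6393 t.

-0.6393 metric tons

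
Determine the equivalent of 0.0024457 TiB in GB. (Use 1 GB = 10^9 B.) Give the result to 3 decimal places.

2.689 gigabytes

1 TiB = 1099.51 GB.
0.0024457 × 1099.51 ≈ 2.689 GB.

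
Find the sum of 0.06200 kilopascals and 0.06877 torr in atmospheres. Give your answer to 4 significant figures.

0.06200 kPa = 0.000611892 atm and 0.06877 torr = 9.04868e-5 atm.
0.000611892 + 9.04868e-5 ≈ 0.0007024 atm.

0.0007024 atm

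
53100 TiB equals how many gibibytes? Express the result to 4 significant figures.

5.437 × 10^7 gibibytes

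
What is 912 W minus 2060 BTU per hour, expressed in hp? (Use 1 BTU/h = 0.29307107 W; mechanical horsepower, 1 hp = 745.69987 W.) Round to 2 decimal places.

0.41 horsepower

912 W = 1.22301 hp and 2060 BTU/h = 0.809610 hp.
1.22301 − 0.809610 ≈ 0.41 hp.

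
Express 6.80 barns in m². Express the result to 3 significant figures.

6.80 × 10^-28 m²

1 barn = 1.00000 × 10^-28 square meters.
Then 6.80 × 1.00000 × 10^-28 ≈ 6.80 × 10^-28 m².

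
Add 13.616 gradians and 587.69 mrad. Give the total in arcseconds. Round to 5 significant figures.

13.616 grad = 44115.8 arcsec and 587.69 mrad = 121220 arcsec.
44115.8 + 121220 ≈ 165340 arcsec.

165340 arcsec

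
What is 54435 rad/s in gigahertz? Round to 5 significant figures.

8.6636e-6 GHz

1 rad/s = 1.59155e-10 gigahertz.
Then 54435 × 1.59155e-10 ≈ 8.6636e-6 GHz.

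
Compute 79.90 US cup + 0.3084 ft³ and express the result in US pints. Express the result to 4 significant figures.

58.41 US pints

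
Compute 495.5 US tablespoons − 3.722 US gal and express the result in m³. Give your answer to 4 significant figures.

495.5 US tbsp = 0.00732684 m³ and 3.722 US gal = 0.0140893 m³.
0.00732684 − 0.0140893 ≈ -0.006762 m³.

-0.006762 m³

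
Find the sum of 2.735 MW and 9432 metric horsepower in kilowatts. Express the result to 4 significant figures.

2.735 MW = 2735.00 kW and 9432 PS = 6937.22 kW.
2735.00 + 6937.22 ≈ 9672 kW.

9672 kW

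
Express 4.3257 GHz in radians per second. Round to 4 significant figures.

1 GHz = 6.28319 × 10^9 rad/s.
So 4.3257 × 6.28319 × 10^9 ≈ 2.718 × 10^10 rad/s.

2.718 × 10^10 rad/s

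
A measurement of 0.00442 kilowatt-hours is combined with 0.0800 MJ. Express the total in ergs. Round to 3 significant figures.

0.00442 kWh = 1.59120e+11 erg and 0.0800 MJ = 8.00000e+11 erg.
1.59120e+11 + 8.00000e+11 ≈ 9.59e+11 erg.

9.59e+11 erg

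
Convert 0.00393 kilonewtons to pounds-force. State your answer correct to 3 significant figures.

1 kilonewton = 224.809 lbf.
Then 0.00393 × 224.809 ≈ 0.883 lbf.

0.883 pounds-force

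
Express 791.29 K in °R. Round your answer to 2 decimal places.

1424.32 °R

°R = K × 9/5.
Applying the formula gives 1424.32 °R.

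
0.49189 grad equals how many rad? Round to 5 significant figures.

0.0077266 radians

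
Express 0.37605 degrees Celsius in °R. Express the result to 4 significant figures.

492.3 °R

°R = (°C + 273.15) × 9/5.
Applying the formula gives 492.3 °R.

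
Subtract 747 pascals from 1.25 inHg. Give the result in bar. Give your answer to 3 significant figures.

0.0349 bar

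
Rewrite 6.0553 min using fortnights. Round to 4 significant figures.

0.0003004 fortnight

1 min = 4.96032 × 10^-5 fortnight.
So 6.0553 × 4.96032 × 10^-5 ≈ 0.0003004 fortnight.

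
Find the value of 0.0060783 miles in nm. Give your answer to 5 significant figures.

1 mile = 1.60934e+12 nm.
Thus 0.0060783 × 1.60934e+12 ≈ 9.7821e+9 nm.

9.7821e+9 nm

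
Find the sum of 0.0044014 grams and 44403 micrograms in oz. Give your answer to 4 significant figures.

0.001722 ounces

0.0044014 g = 0.000155255 oz and 44403 μg = 0.00156627 oz.
0.000155255 + 0.00156627 ≈ 0.001722 oz.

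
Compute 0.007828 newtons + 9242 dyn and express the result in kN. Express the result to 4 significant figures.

0.0001002 kilonewtons

0.007828 N = 7.82800 × 10^-6 kN and 9242 dyn = 9.24200 × 10^-5 kN.
7.82800 × 10^-6 + 9.24200 × 10^-5 ≈ 0.0001002 kN.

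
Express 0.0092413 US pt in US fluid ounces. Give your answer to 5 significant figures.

0.14786 US fl oz

1 US pint = 16.0000 US fl oz.
Then 0.0092413 × 16.0000 ≈ 0.14786 US fl oz.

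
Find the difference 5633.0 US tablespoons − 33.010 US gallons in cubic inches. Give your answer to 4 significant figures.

-2542 in³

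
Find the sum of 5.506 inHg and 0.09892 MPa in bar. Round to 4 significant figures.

1.176 bar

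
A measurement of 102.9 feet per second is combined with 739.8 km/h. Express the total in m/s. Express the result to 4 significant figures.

102.9 ft/s = 31.3639 m/s and 739.8 km/h = 205.500 m/s.
31.3639 + 205.500 ≈ 236.9 m/s.

236.9 m/s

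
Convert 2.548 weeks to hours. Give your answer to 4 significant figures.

428.1 hours

1 week = 168.000 h.
So 2.548 × 168.000 ≈ 428.1 h.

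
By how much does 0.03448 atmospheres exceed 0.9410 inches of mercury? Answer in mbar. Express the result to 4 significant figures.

0.03448 atm = 34.9369 mbar and 0.9410 inHg = 31.8659 mbar.
34.9369 − 31.8659 ≈ 3.071 mbar.

3.071 millibar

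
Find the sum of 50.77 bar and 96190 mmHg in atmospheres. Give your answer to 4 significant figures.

50.77 bar = 50.1061 atm and 96190 mmHg = 126.566 atm.
50.1061 + 126.566 ≈ 176.7 atm.

176.7 atm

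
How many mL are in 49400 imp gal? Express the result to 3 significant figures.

2.25 × 10^8 mL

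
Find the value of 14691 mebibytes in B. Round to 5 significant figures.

1 mebibyte = 1.04858 × 10^6 B.
Thus 14691 × 1.04858 × 10^6 ≈ 1.5405 × 10^10 B.

1.5405 × 10^10 bytes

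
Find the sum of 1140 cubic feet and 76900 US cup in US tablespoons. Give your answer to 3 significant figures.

3.41e+6 US tablespoons

1140 ft³ = 2.18311e+6 US tbsp and 76900 US cup = 1.23040e+6 US tbsp.
2.18311e+6 + 1.23040e+6 ≈ 3.41e+6 US tbsp.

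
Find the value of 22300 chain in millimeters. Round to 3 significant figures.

4.49e+8 mm

1 chain = 20116.8 mm.
Then 22300 × 20116.8 ≈ 4.49e+8 mm.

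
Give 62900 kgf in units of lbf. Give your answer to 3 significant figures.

139000 pounds-force

1 kilogram-force = 2.20462 pounds-force.
Then 62900 × 2.20462 ≈ 139000 lbf.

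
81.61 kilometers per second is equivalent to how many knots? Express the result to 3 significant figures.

159000 kn

1 km/s = 1943.84 kn.
Thus 81.61 × 1943.84 ≈ 159000 kn.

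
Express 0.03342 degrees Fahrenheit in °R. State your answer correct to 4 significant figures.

459.7 °R

°R = °F + 459.67.
Applying the formula gives 459.7 °R.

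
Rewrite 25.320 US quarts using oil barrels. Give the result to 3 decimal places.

0.151 bbl

1 US qt = 0.00595238 bbl.
So 25.320 × 0.00595238 ≈ 0.151 bbl.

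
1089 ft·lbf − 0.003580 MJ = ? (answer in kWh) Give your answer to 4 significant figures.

-0.0005843 kWh

1089 ft·lbf = 0.000410135 kWh and 0.003580 MJ = 0.000994444 kWh.
0.000410135 − 0.000994444 ≈ -0.0005843 kWh.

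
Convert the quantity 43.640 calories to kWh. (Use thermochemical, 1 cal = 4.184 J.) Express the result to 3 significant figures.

1 cal = 1.16222 × 10^-6 kWh.
43.640 × 1.16222 × 10^-6 ≈ 5.07 × 10^-5 kWh.

5.07 × 10^-5 kilowatt-hours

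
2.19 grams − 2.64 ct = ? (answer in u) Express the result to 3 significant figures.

2.19 g = 1.31885e+24 u and 2.64 ct = 3.17969e+23 u.
1.31885e+24 − 3.17969e+23 ≈ 1.00e+24 u.

1.00e+24 u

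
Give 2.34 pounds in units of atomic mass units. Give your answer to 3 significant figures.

6.39 × 10^26 u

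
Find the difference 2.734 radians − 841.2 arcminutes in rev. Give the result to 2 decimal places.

2.734 rad = 0.435130 rev and 841.2 arcmin = 0.0389444 rev.
0.435130 − 0.0389444 ≈ 0.40 rev.

0.40 rev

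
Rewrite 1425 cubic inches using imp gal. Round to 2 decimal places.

5.14 imp gal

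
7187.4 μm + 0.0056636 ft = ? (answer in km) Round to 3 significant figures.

8.91 × 10^-6 km

7187.4 μm = 7.18740 × 10^-6 km and 0.0056636 ft = 1.72627 × 10^-6 km.
7.18740 × 10^-6 + 1.72627 × 10^-6 ≈ 8.91 × 10^-6 km.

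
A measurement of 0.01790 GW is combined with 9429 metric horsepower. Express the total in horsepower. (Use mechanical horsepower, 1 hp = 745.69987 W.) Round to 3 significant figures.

0.01790 GW = 24004.3 hp and 9429 PS = 9300.01 hp.
24004.3 + 9300.01 ≈ 33300 hp.

33300 hp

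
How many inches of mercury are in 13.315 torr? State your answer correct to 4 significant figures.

1 torr = 0.0393701 inHg.
13.315 × 0.0393701 ≈ 0.5242 inHg.

0.5242 inHg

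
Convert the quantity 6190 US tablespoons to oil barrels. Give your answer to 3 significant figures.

0.576 oil barrels

1 US tbsp = 9.30060e-5 bbl.
Then 6190 × 9.30060e-5 ≈ 0.576 bbl.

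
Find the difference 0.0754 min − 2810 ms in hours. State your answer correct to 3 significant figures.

0.000476 h

0.0754 min = 0.00125667 h and 2810 ms = 0.000780556 h.
0.00125667 − 0.000780556 ≈ 0.000476 h.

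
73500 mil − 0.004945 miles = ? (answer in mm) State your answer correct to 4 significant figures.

-6091 mm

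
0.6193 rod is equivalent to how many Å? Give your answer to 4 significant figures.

3.115e+10 Å

1 rod = 5.02920e+10 angstroms.
Thus 0.6193 × 5.02920e+10 ≈ 3.115e+10 Å.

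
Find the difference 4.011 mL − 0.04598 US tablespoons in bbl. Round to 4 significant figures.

4.011 mL = 2.52284 × 10^-5 bbl and 0.04598 US tbsp = 4.27641 × 10^-6 bbl.
2.52284 × 10^-5 − 4.27641 × 10^-6 ≈ 2.095 × 10^-5 bbl.

2.095 × 10^-5 bbl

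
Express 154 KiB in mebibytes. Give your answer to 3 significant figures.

0.150 MiB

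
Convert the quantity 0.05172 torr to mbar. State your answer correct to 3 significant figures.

1 torr = 1.33322 mbar.
Thus 0.05172 × 1.33322 ≈ 0.0690 mbar.

0.0690 mbar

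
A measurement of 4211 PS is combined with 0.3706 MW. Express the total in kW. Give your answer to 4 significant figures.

3468 kW

4211 PS = 3097.19 kW and 0.3706 MW = 370.600 kW.
3097.19 + 370.600 ≈ 3468 kW.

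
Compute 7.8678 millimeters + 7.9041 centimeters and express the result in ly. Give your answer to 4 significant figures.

9.186e-18 ly

7.8678 mm = 8.31627e-19 ly and 7.9041 cm = 8.35464e-18 ly.
8.31627e-19 + 8.35464e-18 ≈ 9.186e-18 ly.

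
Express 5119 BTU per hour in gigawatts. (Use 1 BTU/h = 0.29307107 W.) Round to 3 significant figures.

1.50 × 10^-6 GW

1 BTU/h = 2.93071 × 10^-10 gigawatts.
5119 × 2.93071 × 10^-10 ≈ 1.50 × 10^-6 GW.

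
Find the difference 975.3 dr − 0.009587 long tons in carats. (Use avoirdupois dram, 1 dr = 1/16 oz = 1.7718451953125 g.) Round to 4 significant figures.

-40060 ct

975.3 dr = 8640.40 ct and 0.009587 long ton = 48704.2 ct.
8640.40 − 48704.2 ≈ -40060 ct.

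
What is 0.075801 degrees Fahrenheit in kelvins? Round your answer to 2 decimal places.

255.41 K

K = (°F + 459.67) × 5/9.
Applying the formula gives 255.41 K.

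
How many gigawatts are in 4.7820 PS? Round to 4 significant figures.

1 metric horsepower = 7.35499 × 10^-7 GW.
Thus 4.7820 × 7.35499 × 10^-7 ≈ 3.517 × 10^-6 GW.

3.517 × 10^-6 GW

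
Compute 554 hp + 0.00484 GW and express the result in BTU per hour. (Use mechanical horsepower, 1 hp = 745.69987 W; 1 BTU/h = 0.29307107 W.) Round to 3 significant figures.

1.79 × 10^7 BTU per hour

554 hp = 1.40962 × 10^6 BTU/h and 0.00484 GW = 1.65148 × 10^7 BTU/h.
1.40962 × 10^6 + 1.65148 × 10^7 ≈ 1.79 × 10^7 BTU/h.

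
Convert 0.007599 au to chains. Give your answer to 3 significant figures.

5.65e+7 chains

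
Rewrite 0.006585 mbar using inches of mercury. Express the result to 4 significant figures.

1 mbar = 0.0295300 inHg.
So 0.006585 × 0.0295300 ≈ 0.0001945 inHg.

0.0001945 inHg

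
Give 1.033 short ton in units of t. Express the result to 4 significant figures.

1 short ton = 0.907185 metric tons.
1.033 × 0.907185 ≈ 0.9371 t.

0.9371 t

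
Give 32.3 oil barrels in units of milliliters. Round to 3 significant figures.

5.14e+6 milliliters

1 oil barrel = 158987 mL.
So 32.3 × 158987 ≈ 5.14e+6 mL.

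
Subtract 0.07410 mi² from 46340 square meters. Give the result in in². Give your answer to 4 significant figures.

-2.256 × 10^8 square inches

46340 m² = 7.18271 × 10^7 in² and 0.07410 mi² = 2.97474 × 10^8 in².
7.18271 × 10^7 − 2.97474 × 10^8 ≈ -2.256 × 10^8 in².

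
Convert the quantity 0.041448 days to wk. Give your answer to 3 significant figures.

0.00592 wk

1 day = 0.142857 wk.
0.041448 × 0.142857 ≈ 0.00592 wk.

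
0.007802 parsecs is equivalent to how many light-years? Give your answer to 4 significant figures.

0.02545 light-years

1 parsec = 3.26156 light-years.
So 0.007802 × 3.26156 ≈ 0.02545 ly.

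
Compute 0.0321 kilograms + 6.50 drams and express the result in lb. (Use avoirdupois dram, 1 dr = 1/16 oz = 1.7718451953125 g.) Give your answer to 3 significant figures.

0.0962 lb

0.0321 kg = 0.0707684 lb and 6.50 dr = 0.0253906 lb.
0.0707684 + 0.0253906 ≈ 0.0962 lb.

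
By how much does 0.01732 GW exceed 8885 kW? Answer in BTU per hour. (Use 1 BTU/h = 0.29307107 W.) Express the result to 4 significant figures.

0.01732 GW = 5.90983e+7 BTU/h and 8885 kW = 3.03169e+7 BTU/h.
5.90983e+7 − 3.03169e+7 ≈ 2.878e+7 BTU/h.

2.878e+7 BTU/h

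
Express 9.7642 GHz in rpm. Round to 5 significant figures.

1 gigahertz = 6.00000e+10 rpm.
9.7642 × 6.00000e+10 ≈ 5.8585e+11 rpm.

5.8585e+11 rpm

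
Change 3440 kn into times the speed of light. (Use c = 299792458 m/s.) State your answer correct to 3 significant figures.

1 kn = 1.71600e-9 c.
Then 3440 × 1.71600e-9 ≈ 5.90e-6 c.

5.90e-6 c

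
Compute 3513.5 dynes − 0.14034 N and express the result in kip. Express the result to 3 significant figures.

-2.37e-5 kip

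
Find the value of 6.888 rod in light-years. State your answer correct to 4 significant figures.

1 rod = 5.31587 × 10^-16 ly.
6.888 × 5.31587 × 10^-16 ≈ 3.662 × 10^-15 ly.

3.662 × 10^-15 light-years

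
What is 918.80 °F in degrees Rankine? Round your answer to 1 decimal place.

°R = °F + 459.67.
Applying the formula gives 1378.5 °R.

1378.5 degrees Rankine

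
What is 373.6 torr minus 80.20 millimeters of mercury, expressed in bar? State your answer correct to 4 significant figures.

0.3912 bar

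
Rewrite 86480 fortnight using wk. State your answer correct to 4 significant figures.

173000 wk

1 fortnight = 2.00000 wk.
86480 × 2.00000 ≈ 173000 wk.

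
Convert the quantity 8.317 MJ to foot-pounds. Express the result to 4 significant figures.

6.134e+6 ft·lbf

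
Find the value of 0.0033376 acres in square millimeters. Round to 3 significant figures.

1.35 × 10^7 square millimeters

1 acre = 4.04686 × 10^9 mm².
Thus 0.0033376 × 4.04686 × 10^9 ≈ 1.35 × 10^7 mm².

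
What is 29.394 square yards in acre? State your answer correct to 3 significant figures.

0.00607 acre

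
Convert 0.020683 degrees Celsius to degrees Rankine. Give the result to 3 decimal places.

491.707 degrees Rankine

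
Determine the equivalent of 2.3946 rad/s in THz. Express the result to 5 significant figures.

1 radian per second = 1.59155 × 10^-13 THz.
So 2.3946 × 1.59155 × 10^-13 ≈ 3.8111 × 10^-13 THz.

3.8111 × 10^-13 THz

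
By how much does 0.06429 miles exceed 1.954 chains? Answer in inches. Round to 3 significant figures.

2530 in

0.06429 mi = 4073.41 in and 1.954 chain = 1547.57 in.
4073.41 − 1547.57 ≈ 2530 in.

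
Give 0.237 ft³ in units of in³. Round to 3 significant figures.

1 ft³ = 1728.00 in³.
Thus 0.237 × 1728.00 ≈ 410 in³.

410 in³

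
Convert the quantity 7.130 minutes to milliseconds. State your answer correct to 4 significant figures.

427800 ms

1 minute = 60000.0 ms.
7.130 × 60000.0 ≈ 427800 ms.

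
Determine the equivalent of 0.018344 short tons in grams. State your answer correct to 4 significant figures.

16640 g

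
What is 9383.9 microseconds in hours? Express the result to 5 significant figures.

2.6066e-6 h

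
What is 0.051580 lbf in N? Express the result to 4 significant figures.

1 lbf = 4.44822 N.
Then 0.051580 × 4.44822 ≈ 0.2294 N.

0.2294 N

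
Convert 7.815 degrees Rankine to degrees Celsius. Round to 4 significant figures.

-268.8 °C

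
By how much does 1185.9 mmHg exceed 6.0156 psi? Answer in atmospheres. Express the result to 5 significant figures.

1.1511 atmospheres

1185.9 mmHg = 1.56039 atm and 6.0156 psi = 0.409337 atm.
1.56039 − 0.409337 ≈ 1.1511 atm.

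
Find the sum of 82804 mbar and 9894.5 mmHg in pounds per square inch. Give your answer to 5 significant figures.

82804 mbar = 1200.97 psi and 9894.5 mmHg = 191.328 psi.
1200.97 + 191.328 ≈ 1392.3 psi.

1392.3 psi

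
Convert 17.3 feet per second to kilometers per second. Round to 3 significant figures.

0.00527 km/s

1 ft/s = 0.000304800 kilometers per second.
Then 17.3 × 0.000304800 ≈ 0.00527 km/s.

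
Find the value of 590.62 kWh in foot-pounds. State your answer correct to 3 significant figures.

1 kilowatt-hour = 2.65522e+6 ft·lbf.
590.62 × 2.65522e+6 ≈ 1.57e+9 ft·lbf.

1.57e+9 foot-pounds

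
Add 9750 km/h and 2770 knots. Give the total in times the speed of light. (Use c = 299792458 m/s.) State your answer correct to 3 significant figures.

1.38e-5 c

9750 km/h = 9.03403e-6 c and 2770 kn = 4.75333e-6 c.
9.03403e-6 + 4.75333e-6 ≈ 1.38e-5 c.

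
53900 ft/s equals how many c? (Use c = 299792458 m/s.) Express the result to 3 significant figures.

1 foot per second = 1.01670 × 10^-9 c.
53900 × 1.01670 × 10^-9 ≈ 5.48 × 10^-5 c.

5.48 × 10^-5 c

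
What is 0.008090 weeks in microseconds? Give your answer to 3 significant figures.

1 week = 6.04800 × 10^11 μs.
Thus 0.008090 × 6.04800 × 10^11 ≈ 4.89 × 10^9 μs.

4.89 × 10^9 microseconds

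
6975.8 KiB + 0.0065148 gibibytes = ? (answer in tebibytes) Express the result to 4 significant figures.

6975.8 KiB = 6.49672e-6 TiB and 0.0065148 GiB = 6.36211e-6 TiB.
6.49672e-6 + 6.36211e-6 ≈ 1.286e-5 TiB.

1.286e-5 TiB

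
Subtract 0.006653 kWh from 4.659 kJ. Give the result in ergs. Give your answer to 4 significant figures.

4.659 kJ = 4.65900e+10 erg and 0.006653 kWh = 2.39508e+11 erg.
4.65900e+10 − 2.39508e+11 ≈ -1.929e+11 erg.

-1.929e+11 erg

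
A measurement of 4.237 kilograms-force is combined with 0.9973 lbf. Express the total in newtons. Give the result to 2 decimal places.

45.99 N

4.237 kgf = 41.5508 N and 0.9973 lbf = 4.43621 N.
41.5508 + 4.43621 ≈ 45.99 N.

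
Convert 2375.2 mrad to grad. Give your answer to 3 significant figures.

1 milliradian = 0.0636620 grad.
Then 2375.2 × 0.0636620 ≈ 151 grad.

151 grad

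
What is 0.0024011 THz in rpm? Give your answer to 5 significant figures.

1 THz = 6.00000e+13 rpm.
0.0024011 × 6.00000e+13 ≈ 1.4407e+11 rpm.

1.4407e+11 revolutions per minute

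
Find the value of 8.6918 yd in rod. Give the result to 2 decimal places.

1 yard = 0.181818 rods.
Thus 8.6918 × 0.181818 ≈ 1.58 rod.

1.58 rod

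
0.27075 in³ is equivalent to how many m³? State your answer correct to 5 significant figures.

4.4368e-6 m³

1 cubic inch = 1.63871e-5 cubic meters.
So 0.27075 × 1.63871e-5 ≈ 4.4368e-6 m³.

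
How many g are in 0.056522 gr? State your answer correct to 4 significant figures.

0.003663 g

1 gr = 0.0647989 g.
So 0.056522 × 0.0647989 ≈ 0.003663 g.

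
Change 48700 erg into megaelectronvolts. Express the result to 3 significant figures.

3.04e+10 megaelectronvolts

1 erg = 624151 megaelectronvolts.
48700 × 624151 ≈ 3.04e+10 MeV.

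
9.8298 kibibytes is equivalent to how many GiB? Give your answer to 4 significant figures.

1 kibibyte = 9.53674 × 10^-7 gibibytes.
So 9.8298 × 9.53674 × 10^-7 ≈ 9.374 × 10^-6 GiB.

9.374 × 10^-6 gibibytes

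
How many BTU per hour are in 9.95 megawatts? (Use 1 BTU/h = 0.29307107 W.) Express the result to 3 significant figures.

3.40 × 10^7 BTU per hour

1 megawatt = 3.41214 × 10^6 BTU per hour.
Then 9.95 × 3.41214 × 10^6 ≈ 3.40 × 10^7 BTU/h.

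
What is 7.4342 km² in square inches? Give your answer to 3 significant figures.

1.15e+10 in²

1 square kilometer = 1.55000e+9 square inches.
7.4342 × 1.55000e+9 ≈ 1.15e+10 in².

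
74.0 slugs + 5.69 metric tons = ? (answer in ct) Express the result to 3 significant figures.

3.38 × 10^7 carats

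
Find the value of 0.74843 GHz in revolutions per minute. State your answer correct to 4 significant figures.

1 gigahertz = 6.00000e+10 rpm.
Then 0.74843 × 6.00000e+10 ≈ 4.491e+10 rpm.

4.491e+10 revolutions per minute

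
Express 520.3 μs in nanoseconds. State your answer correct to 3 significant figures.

520000 nanoseconds

1 μs = 1000.00 ns.
Then 520.3 × 1000.00 ≈ 520000 ns.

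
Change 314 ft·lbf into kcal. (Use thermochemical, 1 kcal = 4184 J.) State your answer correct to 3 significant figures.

0.102 kilocalories

1 ft·lbf = 0.000324048 kilocalories.
Then 314 × 0.000324048 ≈ 0.102 kcal.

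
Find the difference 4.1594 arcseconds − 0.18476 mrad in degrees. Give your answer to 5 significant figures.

-0.0094306 degrees

4.1594 arcsec = 0.00115539 ° and 0.18476 mrad = 0.0105860 °.
0.00115539 − 0.0105860 ≈ -0.0094306 °.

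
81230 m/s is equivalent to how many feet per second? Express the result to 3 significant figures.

1 m/s = 3.28084 feet per second.
So 81230 × 3.28084 ≈ 267000 ft/s.

267000 ft/s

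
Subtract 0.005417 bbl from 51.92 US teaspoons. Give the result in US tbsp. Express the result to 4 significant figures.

-40.94 US tablespoons

51.92 US tsp = 17.3067 US tbsp and 0.005417 bbl = 58.2436 US tbsp.
17.3067 − 58.2436 ≈ -40.94 US tbsp.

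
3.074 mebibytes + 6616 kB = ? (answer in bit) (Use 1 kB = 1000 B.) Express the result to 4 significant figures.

3.074 MiB = 2.57866e+7 bit and 6616 kB = 5.29280e+7 bit.
2.57866e+7 + 5.29280e+7 ≈ 7.871e+7 bit.

7.871e+7 bits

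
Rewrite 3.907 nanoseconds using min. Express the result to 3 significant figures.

1 nanosecond = 1.66667 × 10^-11 min.
Thus 3.907 × 1.66667 × 10^-11 ≈ 6.51 × 10^-11 min.

6.51 × 10^-11 minutes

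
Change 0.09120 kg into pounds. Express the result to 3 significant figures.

0.201 lb

1 kilogram = 2.20462 pounds.
So 0.09120 × 2.20462 ≈ 0.201 lb.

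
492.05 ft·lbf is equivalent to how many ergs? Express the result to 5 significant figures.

1 ft·lbf = 1.35582 × 10^7 erg.
So 492.05 × 1.35582 × 10^7 ≈ 6.6713 × 10^9 erg.

6.6713 × 10^9 ergs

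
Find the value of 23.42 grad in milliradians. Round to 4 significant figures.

1 gradian = 15.7080 milliradians.
Then 23.42 × 15.7080 ≈ 367.9 mrad.

367.9 mrad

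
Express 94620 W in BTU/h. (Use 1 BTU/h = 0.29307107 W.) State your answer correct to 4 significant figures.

322900 BTU per hour

1 watt = 3.41214 BTU/h.
So 94620 × 3.41214 ≈ 322900 BTU/h.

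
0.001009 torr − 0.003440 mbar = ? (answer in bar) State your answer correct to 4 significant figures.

0.001009 torr = 1.34522e-6 bar and 0.003440 mbar = 3.44000e-6 bar.
1.34522e-6 − 3.44000e-6 ≈ -2.095e-6 bar.

-2.095e-6 bar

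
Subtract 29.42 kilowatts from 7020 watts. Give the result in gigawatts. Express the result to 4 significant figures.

-2.240 × 10^-5 gigawatts

7020 W = 7.02000 × 10^-6 GW and 29.42 kW = 2.94200 × 10^-5 GW.
7.02000 × 10^-6 − 2.94200 × 10^-5 ≈ -2.240 × 10^-5 GW.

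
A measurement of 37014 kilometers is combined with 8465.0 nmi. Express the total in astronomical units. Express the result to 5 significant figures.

37014 km = 0.000247423 au and 8465.0 nmi = 0.000104795 au.
0.000247423 + 0.000104795 ≈ 0.00035222 au.

0.00035222 astronomical units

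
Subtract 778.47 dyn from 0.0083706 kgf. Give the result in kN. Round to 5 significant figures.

0.0083706 kgf = 8.20875e-5 kN and 778.47 dyn = 7.78470e-6 kN.
8.20875e-5 − 7.78470e-6 ≈ 7.4303e-5 kN.

7.4303e-5 kN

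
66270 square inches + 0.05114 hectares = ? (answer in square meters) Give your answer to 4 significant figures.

66270 in² = 42.7548 m² and 0.05114 ha = 511.400 m².
42.7548 + 511.400 ≈ 554.2 m².

554.2 square meters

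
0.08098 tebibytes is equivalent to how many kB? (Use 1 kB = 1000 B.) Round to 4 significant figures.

8.904e+7 kB

1 TiB = 1.09951e+9 kB.
So 0.08098 × 1.09951e+9 ≈ 8.904e+7 kB.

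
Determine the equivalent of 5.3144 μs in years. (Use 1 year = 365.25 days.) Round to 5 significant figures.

1 microsecond = 3.16881e-14 yr.
Thus 5.3144 × 3.16881e-14 ≈ 1.6840e-13 yr.

1.6840e-13 yr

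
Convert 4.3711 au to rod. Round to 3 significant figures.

1 au = 2.97459e+10 rod.
So 4.3711 × 2.97459e+10 ≈ 1.30e+11 rod.

1.30e+11 rods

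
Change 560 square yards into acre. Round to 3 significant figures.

0.116 acre

1 square yard = 0.000206612 acre.
So 560 × 0.000206612 ≈ 0.116 acre.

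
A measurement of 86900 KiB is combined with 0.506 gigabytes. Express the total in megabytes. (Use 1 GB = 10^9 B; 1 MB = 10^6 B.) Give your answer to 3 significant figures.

595 megabytes

86900 KiB = 88.9856 MB and 0.506 GB = 506.000 MB.
88.9856 + 506.000 ≈ 595 MB.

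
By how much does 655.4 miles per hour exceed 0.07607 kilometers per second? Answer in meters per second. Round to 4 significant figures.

655.4 mph = 292.990 m/s and 0.07607 km/s = 76.0700 m/s.
292.990 − 76.0700 ≈ 216.9 m/s.

216.9 m/s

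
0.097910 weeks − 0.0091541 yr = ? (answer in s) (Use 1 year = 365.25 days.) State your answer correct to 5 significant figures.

-229670 s

0.097910 wk = 59215.97 s and 0.0091541 yr = 288881.4 s.
59215.97 − 288881.4 ≈ -229670 s.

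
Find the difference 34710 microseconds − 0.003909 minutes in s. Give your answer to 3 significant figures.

-0.200 s

34710 μs = 0.0347100 s and 0.003909 min = 0.234540 s.
0.0347100 − 0.234540 ≈ -0.200 s.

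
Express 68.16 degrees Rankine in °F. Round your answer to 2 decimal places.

-391.51 °F

°R = °F + 459.67.
Applying the formula gives -391.51 °F.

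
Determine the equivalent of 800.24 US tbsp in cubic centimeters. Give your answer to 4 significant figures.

11830 cm³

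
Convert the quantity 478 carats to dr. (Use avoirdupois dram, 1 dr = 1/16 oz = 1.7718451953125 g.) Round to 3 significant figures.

54.0 drams

1 ct = 0.112877 drams.
So 478 × 0.112877 ≈ 54.0 dr.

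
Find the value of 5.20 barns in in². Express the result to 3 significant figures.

1 barn = 1.55000 × 10^-25 in².
5.20 × 1.55000 × 10^-25 ≈ 8.06 × 10^-25 in².

8.06 × 10^-25 in²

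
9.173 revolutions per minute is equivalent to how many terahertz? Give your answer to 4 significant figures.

1 revolution per minute = 1.66667 × 10^-14 terahertz.
Thus 9.173 × 1.66667 × 10^-14 ≈ 1.529 × 10^-13 THz.

1.529 × 10^-13 terahertz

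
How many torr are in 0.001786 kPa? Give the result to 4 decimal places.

1 kPa = 7.50062 torr.
0.001786 × 7.50062 ≈ 0.0134 torr.

0.0134 torr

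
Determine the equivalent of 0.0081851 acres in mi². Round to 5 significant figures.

1 acre = 0.00156250 square miles.
0.0081851 × 0.00156250 ≈ 1.2789 × 10^-5 mi².

1.2789 × 10^-5 square miles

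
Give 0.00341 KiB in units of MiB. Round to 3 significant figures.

3.33 × 10^-6 mebibytes

1 KiB = 0.0009765625 MiB.
So 0.00341 × 0.0009765625 ≈ 3.33 × 10^-6 MiB.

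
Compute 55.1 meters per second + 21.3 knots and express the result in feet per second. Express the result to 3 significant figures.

55.1 m/s = 180.774 ft/s and 21.3 kn = 35.9503 ft/s.
180.774 + 35.9503 ≈ 217 ft/s.

217 ft/s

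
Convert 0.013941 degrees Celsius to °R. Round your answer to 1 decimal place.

°R = (°C + 273.15) × 9/5.
Applying the formula gives 491.7 °R.

491.7 degrees Rankine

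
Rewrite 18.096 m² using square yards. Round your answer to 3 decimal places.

21.643 yd²

1 square meter = 1.19599 yd².
Then 18.096 × 1.19599 ≈ 21.643 yd².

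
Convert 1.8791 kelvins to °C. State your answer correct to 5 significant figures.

-271.27 degrees Celsius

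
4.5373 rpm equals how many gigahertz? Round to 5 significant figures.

7.5622e-11 GHz

1 revolution per minute = 1.66667e-11 GHz.
So 4.5373 × 1.66667e-11 ≈ 7.5622e-11 GHz.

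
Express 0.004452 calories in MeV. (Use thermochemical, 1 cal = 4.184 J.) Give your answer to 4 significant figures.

1 calorie = 2.61145 × 10^13 MeV.
Thus 0.004452 × 2.61145 × 10^13 ≈ 1.163 × 10^11 MeV.

1.163 × 10^11 megaelectronvolts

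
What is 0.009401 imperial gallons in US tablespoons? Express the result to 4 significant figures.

2.890 US tbsp

1 imperial gallon = 307.443 US tbsp.
0.009401 × 307.443 ≈ 2.890 US tbsp.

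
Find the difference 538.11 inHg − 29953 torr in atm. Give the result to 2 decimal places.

538.11 inHg = 17.9842 atm and 29953 torr = 39.4118 atm.
17.9842 − 39.4118 ≈ -21.43 atm.

-21.43 atm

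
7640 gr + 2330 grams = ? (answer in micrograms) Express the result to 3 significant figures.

2.83e+9 micrograms

7640 gr = 4.95064e+8 μg and 2330 g = 2.33000e+9 μg.
4.95064e+8 + 2.33000e+9 ≈ 2.83e+9 μg.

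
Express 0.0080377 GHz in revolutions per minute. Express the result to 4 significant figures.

1 gigahertz = 6.00000 × 10^10 rpm.
So 0.0080377 × 6.00000 × 10^10 ≈ 4.823 × 10^8 rpm.

4.823 × 10^8 rpm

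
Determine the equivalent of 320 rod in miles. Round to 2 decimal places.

1.00 mi

1 rod = 0.00312500 miles.
320 × 0.00312500 ≈ 1.00 mi.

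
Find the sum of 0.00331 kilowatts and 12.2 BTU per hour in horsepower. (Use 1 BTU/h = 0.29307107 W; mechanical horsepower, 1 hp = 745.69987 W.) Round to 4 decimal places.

0.0092 hp

0.00331 kW = 0.00443878 hp and 12.2 BTU/h = 0.00479478 hp.
0.00443878 + 0.00479478 ≈ 0.0092 hp.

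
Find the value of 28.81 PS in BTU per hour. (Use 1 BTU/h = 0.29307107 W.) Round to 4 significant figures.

1 PS = 2509.63 BTU per hour.
So 28.81 × 2509.63 ≈ 72300 BTU/h.

72300 BTU/h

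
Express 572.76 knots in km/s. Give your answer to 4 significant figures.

0.2947 km/s

1 kn = 0.000514444 km/s.
572.76 × 0.000514444 ≈ 0.2947 km/s.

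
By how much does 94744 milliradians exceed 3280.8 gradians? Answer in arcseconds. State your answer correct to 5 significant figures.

8.9126e+6 arcsec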